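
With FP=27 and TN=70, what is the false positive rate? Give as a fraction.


FPR = FP / (FP + TN) = 27 / 97 = 27/97.

27/97


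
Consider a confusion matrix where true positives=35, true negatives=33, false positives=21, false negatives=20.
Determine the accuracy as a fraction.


Accuracy = (TP + TN) / (TP + TN + FP + FN) = (35 + 33) / 109 = 68/109.

68/109


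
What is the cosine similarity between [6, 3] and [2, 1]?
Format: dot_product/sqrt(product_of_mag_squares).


dot = 15. |a|^2 = 45, |b|^2 = 5. cos = 15/sqrt(225).

15/sqrt(225)


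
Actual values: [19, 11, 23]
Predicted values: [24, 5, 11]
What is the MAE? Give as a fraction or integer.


MAE = (1/3) * (|19-24|=5 + |11-5|=6 + |23-11|=12). Sum = 23. MAE = 23/3.

23/3


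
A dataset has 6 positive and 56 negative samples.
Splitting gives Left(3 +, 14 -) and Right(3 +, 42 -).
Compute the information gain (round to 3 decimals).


H(parent) = 0.4587. H(left) = 0.6723, H(right) = 0.3534. Weighted = (17/62)*0.6723 + (45/62)*0.3534 = 0.4408. IG = 0.4587 - 0.4408 = 0.0179, which rounds to 0.018.

0.018


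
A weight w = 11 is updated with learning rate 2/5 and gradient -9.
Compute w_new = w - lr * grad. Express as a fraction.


w_new = 11 - 2/5 * -9 = 11 - -18/5 = 73/5.

73/5


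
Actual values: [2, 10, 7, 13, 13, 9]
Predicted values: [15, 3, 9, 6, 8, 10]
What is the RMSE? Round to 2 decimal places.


MSE = 49.5000. RMSE = sqrt(49.5000) = 7.04.

7.04


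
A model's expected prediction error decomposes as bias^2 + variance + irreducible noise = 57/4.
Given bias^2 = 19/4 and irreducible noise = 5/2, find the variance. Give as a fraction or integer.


Total error = bias^2 + variance + irreducible noise. So variance = 57/4 - 19/4 - 5/2 = 7.

7


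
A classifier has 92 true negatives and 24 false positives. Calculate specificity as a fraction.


Specificity = TN / (TN + FP) = 92 / 116 = 23/29.

23/29


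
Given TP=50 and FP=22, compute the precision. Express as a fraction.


Precision = TP / (TP + FP) = 50 / 72 = 25/36.

25/36


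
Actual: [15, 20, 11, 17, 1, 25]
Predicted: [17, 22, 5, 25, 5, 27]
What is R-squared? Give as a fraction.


Mean(y) = 89/6. SS_res = 128. SS_tot = 2045/6. R^2 = 1 - 128/(2045/6) = 1277/2045.

1277/2045


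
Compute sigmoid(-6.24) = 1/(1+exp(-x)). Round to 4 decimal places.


sigma(-6.24) = 1/(1+e^(6.24)) = 1/(1+512.858511) = 1/513.858511 = 0.0019.

0.0019


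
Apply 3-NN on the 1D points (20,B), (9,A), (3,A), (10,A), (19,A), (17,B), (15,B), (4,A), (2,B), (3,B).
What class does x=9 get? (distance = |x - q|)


Distances: |20-9|=11, |9-9|=0, |3-9|=6, |10-9|=1, |19-9|=10, |17-9|=8, |15-9|=6, |4-9|=5, |2-9|=7, |3-9|=6. 3 nearest: (9,A), (10,A), (4,A). Counts: {'A': 3}. Majority class: A.

A


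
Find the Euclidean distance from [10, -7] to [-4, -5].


d = sqrt(sum of squared differences). (10--4)^2=196, (-7--5)^2=4. Sum = 200.

sqrt(200)


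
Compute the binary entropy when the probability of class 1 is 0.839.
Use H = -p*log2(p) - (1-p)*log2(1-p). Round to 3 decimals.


H = -0.839*log2(0.839) - 0.161*log2(0.161) = 0.637.

0.637


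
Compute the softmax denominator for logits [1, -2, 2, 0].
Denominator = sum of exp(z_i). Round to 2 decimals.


Denom = e^1=2.7183 + e^-2=0.1353 + e^2=7.3891 + e^0=1.0000. Sum = 11.2427, which rounds to 11.24.

11.24


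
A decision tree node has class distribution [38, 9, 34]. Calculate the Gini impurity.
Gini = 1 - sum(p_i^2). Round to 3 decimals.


Total = 81. Proportions: 38/81, 9/81, 34/81. sum(p_i^2) = 0.4086. Gini = 1 - 0.4086 = 0.5914, which rounds to 0.591.

0.591


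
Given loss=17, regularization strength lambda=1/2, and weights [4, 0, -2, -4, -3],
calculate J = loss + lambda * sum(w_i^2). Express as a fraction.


L2 sq norm = sum(w^2) = 45. J = 17 + 1/2 * 45 = 79/2.

79/2


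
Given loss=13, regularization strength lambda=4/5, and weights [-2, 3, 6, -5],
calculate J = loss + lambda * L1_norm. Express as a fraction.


L1 norm = sum(|w|) = 16. J = 13 + 4/5 * 16 = 129/5.

129/5


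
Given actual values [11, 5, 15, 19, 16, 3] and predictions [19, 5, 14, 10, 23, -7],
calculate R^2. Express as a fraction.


Mean(y) = 23/2. SS_res = 295. SS_tot = 407/2. R^2 = 1 - 295/(407/2) = -183/407.

-183/407


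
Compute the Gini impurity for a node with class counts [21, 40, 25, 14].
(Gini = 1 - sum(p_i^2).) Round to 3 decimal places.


Total = 100. Proportions: 21/100, 40/100, 25/100, 14/100. sum(p_i^2) = 0.2862. Gini = 1 - 0.2862 = 0.7138, which rounds to 0.714.

0.714


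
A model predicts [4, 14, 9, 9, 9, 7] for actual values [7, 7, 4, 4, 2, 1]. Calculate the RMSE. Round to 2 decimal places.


MSE = 32.1667. RMSE = sqrt(32.1667) = 5.67.

5.67


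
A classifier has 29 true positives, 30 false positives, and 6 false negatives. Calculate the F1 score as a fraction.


Precision = 29/59 = 29/59. Recall = 29/35 = 29/35. F1 = 2*P*R/(P+R) = 29/47.

29/47


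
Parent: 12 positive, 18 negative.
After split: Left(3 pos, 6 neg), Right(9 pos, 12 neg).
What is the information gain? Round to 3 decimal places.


H(parent) = 0.9710. H(left) = 0.9183, H(right) = 0.9852. Weighted = (9/30)*0.9183 + (21/30)*0.9852 = 0.9651. IG = 0.9710 - 0.9651 = 0.0059, which rounds to 0.006.

0.006


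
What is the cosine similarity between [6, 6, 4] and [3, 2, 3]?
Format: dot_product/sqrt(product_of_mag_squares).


dot = 42. |a|^2 = 88, |b|^2 = 22. cos = 42/sqrt(1936).

42/sqrt(1936)


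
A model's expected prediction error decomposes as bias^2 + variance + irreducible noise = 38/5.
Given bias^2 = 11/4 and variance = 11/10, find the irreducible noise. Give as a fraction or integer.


Total error = bias^2 + variance + irreducible noise. So irreducible noise = 38/5 - 11/4 - 11/10 = 15/4.

15/4


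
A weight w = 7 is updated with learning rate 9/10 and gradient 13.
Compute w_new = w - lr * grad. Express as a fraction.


w_new = 7 - 9/10 * 13 = 7 - 117/10 = -47/10.

-47/10


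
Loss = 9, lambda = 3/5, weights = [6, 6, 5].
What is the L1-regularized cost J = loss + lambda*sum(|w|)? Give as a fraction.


L1 norm = sum(|w|) = 17. J = 9 + 3/5 * 17 = 96/5.

96/5


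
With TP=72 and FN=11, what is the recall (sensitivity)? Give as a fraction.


Recall = TP / (TP + FN) = 72 / 83 = 72/83.

72/83


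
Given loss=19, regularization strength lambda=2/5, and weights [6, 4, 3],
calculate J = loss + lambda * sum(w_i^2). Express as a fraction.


L2 sq norm = sum(w^2) = 61. J = 19 + 2/5 * 61 = 217/5.

217/5


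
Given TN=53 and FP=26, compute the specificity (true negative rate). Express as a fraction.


Specificity = TN / (TN + FP) = 53 / 79 = 53/79.

53/79


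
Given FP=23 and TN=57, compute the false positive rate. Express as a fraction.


FPR = FP / (FP + TN) = 23 / 80 = 23/80.

23/80


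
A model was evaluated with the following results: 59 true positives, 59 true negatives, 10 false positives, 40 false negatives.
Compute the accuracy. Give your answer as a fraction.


Accuracy = (TP + TN) / (TP + TN + FP + FN) = (59 + 59) / 168 = 59/84.

59/84


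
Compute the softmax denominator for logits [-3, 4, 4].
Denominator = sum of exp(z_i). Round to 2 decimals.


Denom = e^-3=0.0498 + e^4=54.5982 + e^4=54.5982. Sum = 109.2462, which rounds to 109.25.

109.25


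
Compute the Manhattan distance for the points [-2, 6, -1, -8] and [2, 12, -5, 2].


d = sum of absolute differences: |-2-2|=4 + |6-12|=6 + |-1--5|=4 + |-8-2|=10 = 24.

24


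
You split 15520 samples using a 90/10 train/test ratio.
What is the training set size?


Test set = 15520 * 10% = 1552. Training set = 15520 - 1552 = 13968.

13968


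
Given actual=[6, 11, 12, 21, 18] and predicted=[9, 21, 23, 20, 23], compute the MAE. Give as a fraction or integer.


MAE = (1/5) * (|6-9|=3 + |11-21|=10 + |12-23|=11 + |21-20|=1 + |18-23|=5). Sum = 30. MAE = 6.

6


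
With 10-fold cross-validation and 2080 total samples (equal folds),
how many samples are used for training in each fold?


Each validation fold has 2080/10 = 208 samples. Training set = 2080 - 208 = 1872.

1872


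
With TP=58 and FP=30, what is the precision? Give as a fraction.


Precision = TP / (TP + FP) = 58 / 88 = 29/44.

29/44


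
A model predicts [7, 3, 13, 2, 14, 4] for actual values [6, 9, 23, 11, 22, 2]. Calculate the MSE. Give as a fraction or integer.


MSE = (1/6) * ((6-7)^2=1 + (9-3)^2=36 + (23-13)^2=100 + (11-2)^2=81 + (22-14)^2=64 + (2-4)^2=4). Sum = 286. MSE = 143/3.

143/3


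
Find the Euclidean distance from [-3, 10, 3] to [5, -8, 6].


d = sqrt(sum of squared differences). (-3-5)^2=64, (10--8)^2=324, (3-6)^2=9. Sum = 397.

sqrt(397)


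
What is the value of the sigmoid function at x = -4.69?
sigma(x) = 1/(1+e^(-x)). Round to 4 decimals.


sigma(-4.69) = 1/(1+e^(4.69)) = 1/(1+108.853180) = 1/109.853180 = 0.0091.

0.0091


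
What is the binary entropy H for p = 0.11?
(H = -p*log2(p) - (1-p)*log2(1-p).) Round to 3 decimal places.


H = -0.11*log2(0.11) - 0.89*log2(0.89) = 0.500.

0.500


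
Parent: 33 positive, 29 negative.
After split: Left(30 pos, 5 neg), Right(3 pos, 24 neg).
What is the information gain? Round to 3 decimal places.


H(parent) = 0.9970. H(left) = 0.5917, H(right) = 0.5033. Weighted = (35/62)*0.5917 + (27/62)*0.5033 = 0.5532. IG = 0.9970 - 0.5532 = 0.4438, which rounds to 0.444.

0.444


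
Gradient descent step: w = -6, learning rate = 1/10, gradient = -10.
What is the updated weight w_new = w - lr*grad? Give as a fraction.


w_new = -6 - 1/10 * -10 = -6 - -1 = -5.

-5


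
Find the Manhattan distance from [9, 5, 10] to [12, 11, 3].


d = sum of absolute differences: |9-12|=3 + |5-11|=6 + |10-3|=7 = 16.

16


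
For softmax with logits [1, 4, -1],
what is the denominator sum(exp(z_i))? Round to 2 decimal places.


Denom = e^1=2.7183 + e^4=54.5982 + e^-1=0.3679. Sum = 57.6844, which rounds to 57.68.

57.68


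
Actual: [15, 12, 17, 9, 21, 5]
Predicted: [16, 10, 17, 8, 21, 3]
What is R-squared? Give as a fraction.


Mean(y) = 79/6. SS_res = 10. SS_tot = 989/6. R^2 = 1 - 10/(989/6) = 929/989.

929/989


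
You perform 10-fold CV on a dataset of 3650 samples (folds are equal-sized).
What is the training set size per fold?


Each validation fold has 3650/10 = 365 samples. Training set = 3650 - 365 = 3285.

3285


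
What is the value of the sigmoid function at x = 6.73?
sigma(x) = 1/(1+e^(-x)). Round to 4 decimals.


sigma(6.73) = 1/(1+e^(-6.73)) = 1/(1+0.001195) = 1/1.001195 = 0.9988.

0.9988


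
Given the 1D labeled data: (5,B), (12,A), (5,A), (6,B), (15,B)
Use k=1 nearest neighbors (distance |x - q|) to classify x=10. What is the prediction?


Distances: |5-10|=5, |12-10|=2, |5-10|=5, |6-10|=4, |15-10|=5. 1 nearest: (12,A). Counts: {'A': 1}. Majority class: A.

A


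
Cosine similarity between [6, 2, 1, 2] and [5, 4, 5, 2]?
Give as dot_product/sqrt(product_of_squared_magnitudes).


dot = 47. |a|^2 = 45, |b|^2 = 70. cos = 47/sqrt(3150).

47/sqrt(3150)


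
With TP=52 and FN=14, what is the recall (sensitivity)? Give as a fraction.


Recall = TP / (TP + FN) = 52 / 66 = 26/33.

26/33


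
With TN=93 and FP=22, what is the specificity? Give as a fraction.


Specificity = TN / (TN + FP) = 93 / 115 = 93/115.

93/115


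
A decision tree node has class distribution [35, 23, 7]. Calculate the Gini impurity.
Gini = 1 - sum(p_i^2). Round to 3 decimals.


Total = 65. Proportions: 35/65, 23/65, 7/65. sum(p_i^2) = 0.4267. Gini = 1 - 0.4267 = 0.5733, which rounds to 0.573.

0.573


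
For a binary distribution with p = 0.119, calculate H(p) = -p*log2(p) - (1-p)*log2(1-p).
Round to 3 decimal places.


H = -0.119*log2(0.119) - 0.881*log2(0.881) = 0.526.

0.526


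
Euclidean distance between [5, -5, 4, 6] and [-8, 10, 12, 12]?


d = sqrt(sum of squared differences). (5--8)^2=169, (-5-10)^2=225, (4-12)^2=64, (6-12)^2=36. Sum = 494.

sqrt(494)


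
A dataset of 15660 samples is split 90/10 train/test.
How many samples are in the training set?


Test set = 15660 * 10% = 1566. Training set = 15660 - 1566 = 14094.

14094


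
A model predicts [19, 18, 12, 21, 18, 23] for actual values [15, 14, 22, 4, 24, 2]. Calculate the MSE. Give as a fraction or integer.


MSE = (1/6) * ((15-19)^2=16 + (14-18)^2=16 + (22-12)^2=100 + (4-21)^2=289 + (24-18)^2=36 + (2-23)^2=441). Sum = 898. MSE = 449/3.

449/3


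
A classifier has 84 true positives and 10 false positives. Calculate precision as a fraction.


Precision = TP / (TP + FP) = 84 / 94 = 42/47.

42/47


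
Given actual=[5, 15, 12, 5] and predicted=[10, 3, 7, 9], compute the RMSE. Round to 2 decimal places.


MSE = 52.5000. RMSE = sqrt(52.5000) = 7.25.

7.25


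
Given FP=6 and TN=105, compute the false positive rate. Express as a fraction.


FPR = FP / (FP + TN) = 6 / 111 = 2/37.

2/37


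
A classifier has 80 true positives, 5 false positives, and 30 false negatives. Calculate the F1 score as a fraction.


Precision = 80/85 = 16/17. Recall = 80/110 = 8/11. F1 = 2*P*R/(P+R) = 32/39.

32/39


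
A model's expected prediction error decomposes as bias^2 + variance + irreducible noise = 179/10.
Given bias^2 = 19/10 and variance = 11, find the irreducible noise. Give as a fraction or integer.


Total error = bias^2 + variance + irreducible noise. So irreducible noise = 179/10 - 19/10 - 11 = 5.

5


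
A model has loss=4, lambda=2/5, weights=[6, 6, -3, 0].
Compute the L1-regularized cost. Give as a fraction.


L1 norm = sum(|w|) = 15. J = 4 + 2/5 * 15 = 10.

10


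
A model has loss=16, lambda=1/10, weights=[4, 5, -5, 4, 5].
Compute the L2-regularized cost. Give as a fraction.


L2 sq norm = sum(w^2) = 107. J = 16 + 1/10 * 107 = 267/10.

267/10


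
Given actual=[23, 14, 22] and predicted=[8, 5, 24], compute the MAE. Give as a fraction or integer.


MAE = (1/3) * (|23-8|=15 + |14-5|=9 + |22-24|=2). Sum = 26. MAE = 26/3.

26/3


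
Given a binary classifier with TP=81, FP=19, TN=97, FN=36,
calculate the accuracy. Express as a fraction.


Accuracy = (TP + TN) / (TP + TN + FP + FN) = (81 + 97) / 233 = 178/233.

178/233


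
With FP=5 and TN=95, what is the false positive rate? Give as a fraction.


FPR = FP / (FP + TN) = 5 / 100 = 1/20.

1/20


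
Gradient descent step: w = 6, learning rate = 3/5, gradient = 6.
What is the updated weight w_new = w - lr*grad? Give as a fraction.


w_new = 6 - 3/5 * 6 = 6 - 18/5 = 12/5.

12/5


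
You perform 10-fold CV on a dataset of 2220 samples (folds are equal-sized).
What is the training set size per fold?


Each validation fold has 2220/10 = 222 samples. Training set = 2220 - 222 = 1998.

1998


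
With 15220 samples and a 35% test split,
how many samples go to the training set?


Test set = 15220 * 35% = 5327. Training set = 15220 - 5327 = 9893.

9893


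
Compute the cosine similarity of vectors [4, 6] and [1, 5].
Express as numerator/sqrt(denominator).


dot = 34. |a|^2 = 52, |b|^2 = 26. cos = 34/sqrt(1352).

34/sqrt(1352)


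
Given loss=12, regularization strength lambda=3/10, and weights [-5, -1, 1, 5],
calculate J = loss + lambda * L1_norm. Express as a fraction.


L1 norm = sum(|w|) = 12. J = 12 + 3/10 * 12 = 78/5.

78/5


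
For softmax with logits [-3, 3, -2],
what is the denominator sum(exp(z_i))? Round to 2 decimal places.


Denom = e^-3=0.0498 + e^3=20.0855 + e^-2=0.1353. Sum = 20.2706, which rounds to 20.27.

20.27


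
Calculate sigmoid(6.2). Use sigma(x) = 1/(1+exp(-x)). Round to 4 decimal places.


sigma(6.2) = 1/(1+e^(-6.2)) = 1/(1+0.002029) = 1/1.002029 = 0.9980.

0.9980


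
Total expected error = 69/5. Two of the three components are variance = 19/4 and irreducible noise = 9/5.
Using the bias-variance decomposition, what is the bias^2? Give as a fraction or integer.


Total error = bias^2 + variance + irreducible noise. So bias^2 = 69/5 - 19/4 - 9/5 = 29/4.

29/4


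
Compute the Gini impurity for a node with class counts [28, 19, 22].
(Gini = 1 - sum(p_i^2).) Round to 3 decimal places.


Total = 69. Proportions: 28/69, 19/69, 22/69. sum(p_i^2) = 0.3422. Gini = 1 - 0.3422 = 0.6578, which rounds to 0.658.

0.658


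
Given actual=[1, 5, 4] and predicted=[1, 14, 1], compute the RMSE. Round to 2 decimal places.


MSE = 30.0000. RMSE = sqrt(30.0000) = 5.48.

5.48


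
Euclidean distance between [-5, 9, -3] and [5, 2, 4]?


d = sqrt(sum of squared differences). (-5-5)^2=100, (9-2)^2=49, (-3-4)^2=49. Sum = 198.

sqrt(198)


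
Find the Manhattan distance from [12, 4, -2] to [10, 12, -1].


d = sum of absolute differences: |12-10|=2 + |4-12|=8 + |-2--1|=1 = 11.

11


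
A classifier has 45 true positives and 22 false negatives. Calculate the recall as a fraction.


Recall = TP / (TP + FN) = 45 / 67 = 45/67.

45/67


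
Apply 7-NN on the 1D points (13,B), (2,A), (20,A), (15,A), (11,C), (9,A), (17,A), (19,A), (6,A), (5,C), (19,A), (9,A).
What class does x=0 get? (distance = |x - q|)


Distances: |13-0|=13, |2-0|=2, |20-0|=20, |15-0|=15, |11-0|=11, |9-0|=9, |17-0|=17, |19-0|=19, |6-0|=6, |5-0|=5, |19-0|=19, |9-0|=9. 7 nearest: (2,A), (5,C), (6,A), (9,A), (9,A), (11,C), (13,B). Counts: {'A': 4, 'C': 2, 'B': 1}. Majority class: A.

A


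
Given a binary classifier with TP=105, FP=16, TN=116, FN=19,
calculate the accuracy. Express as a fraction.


Accuracy = (TP + TN) / (TP + TN + FP + FN) = (105 + 116) / 256 = 221/256.

221/256


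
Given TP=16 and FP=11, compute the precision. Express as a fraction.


Precision = TP / (TP + FP) = 16 / 27 = 16/27.

16/27


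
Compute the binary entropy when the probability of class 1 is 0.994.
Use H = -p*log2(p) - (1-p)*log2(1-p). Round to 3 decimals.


H = -0.994*log2(0.994) - 0.006*log2(0.006) = 0.053.

0.053


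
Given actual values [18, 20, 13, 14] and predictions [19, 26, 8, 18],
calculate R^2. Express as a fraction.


Mean(y) = 65/4. SS_res = 78. SS_tot = 131/4. R^2 = 1 - 78/(131/4) = -181/131.

-181/131


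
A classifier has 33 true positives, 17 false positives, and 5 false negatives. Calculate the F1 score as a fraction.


Precision = 33/50 = 33/50. Recall = 33/38 = 33/38. F1 = 2*P*R/(P+R) = 3/4.

3/4


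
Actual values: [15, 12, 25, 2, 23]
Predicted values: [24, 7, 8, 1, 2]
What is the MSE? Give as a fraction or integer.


MSE = (1/5) * ((15-24)^2=81 + (12-7)^2=25 + (25-8)^2=289 + (2-1)^2=1 + (23-2)^2=441). Sum = 837. MSE = 837/5.

837/5


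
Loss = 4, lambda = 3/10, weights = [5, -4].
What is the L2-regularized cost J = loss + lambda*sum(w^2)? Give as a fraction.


L2 sq norm = sum(w^2) = 41. J = 4 + 3/10 * 41 = 163/10.

163/10


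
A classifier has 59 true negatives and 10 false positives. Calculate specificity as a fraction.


Specificity = TN / (TN + FP) = 59 / 69 = 59/69.

59/69


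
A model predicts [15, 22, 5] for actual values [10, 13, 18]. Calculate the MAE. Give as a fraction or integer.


MAE = (1/3) * (|10-15|=5 + |13-22|=9 + |18-5|=13). Sum = 27. MAE = 9.

9


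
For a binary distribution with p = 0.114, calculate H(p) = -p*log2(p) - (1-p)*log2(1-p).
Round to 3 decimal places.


H = -0.114*log2(0.114) - 0.886*log2(0.886) = 0.512.

0.512


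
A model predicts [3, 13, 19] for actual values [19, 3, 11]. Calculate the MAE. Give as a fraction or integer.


MAE = (1/3) * (|19-3|=16 + |3-13|=10 + |11-19|=8). Sum = 34. MAE = 34/3.

34/3


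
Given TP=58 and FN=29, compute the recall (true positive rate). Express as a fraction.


Recall = TP / (TP + FN) = 58 / 87 = 2/3.

2/3


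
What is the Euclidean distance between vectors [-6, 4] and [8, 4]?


d = sqrt(sum of squared differences). (-6-8)^2=196, (4-4)^2=0. Sum = 196.

14


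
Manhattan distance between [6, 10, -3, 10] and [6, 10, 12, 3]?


d = sum of absolute differences: |6-6|=0 + |10-10|=0 + |-3-12|=15 + |10-3|=7 = 22.

22


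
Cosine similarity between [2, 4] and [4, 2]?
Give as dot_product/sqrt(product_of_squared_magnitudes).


dot = 16. |a|^2 = 20, |b|^2 = 20. cos = 16/sqrt(400).

16/sqrt(400)


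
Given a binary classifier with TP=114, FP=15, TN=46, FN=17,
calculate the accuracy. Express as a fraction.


Accuracy = (TP + TN) / (TP + TN + FP + FN) = (114 + 46) / 192 = 5/6.

5/6


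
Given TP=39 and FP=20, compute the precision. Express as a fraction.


Precision = TP / (TP + FP) = 39 / 59 = 39/59.

39/59


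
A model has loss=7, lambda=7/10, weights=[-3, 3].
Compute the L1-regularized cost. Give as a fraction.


L1 norm = sum(|w|) = 6. J = 7 + 7/10 * 6 = 56/5.

56/5


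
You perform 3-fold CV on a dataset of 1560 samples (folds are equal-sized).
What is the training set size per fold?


Each validation fold has 1560/3 = 520 samples. Training set = 1560 - 520 = 1040.

1040


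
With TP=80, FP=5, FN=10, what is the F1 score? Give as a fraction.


Precision = 80/85 = 16/17. Recall = 80/90 = 8/9. F1 = 2*P*R/(P+R) = 32/35.

32/35


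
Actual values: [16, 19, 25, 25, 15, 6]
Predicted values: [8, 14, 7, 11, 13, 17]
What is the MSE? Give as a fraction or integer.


MSE = (1/6) * ((16-8)^2=64 + (19-14)^2=25 + (25-7)^2=324 + (25-11)^2=196 + (15-13)^2=4 + (6-17)^2=121). Sum = 734. MSE = 367/3.

367/3


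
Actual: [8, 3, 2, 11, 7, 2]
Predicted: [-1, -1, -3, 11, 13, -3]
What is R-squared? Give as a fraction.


Mean(y) = 11/2. SS_res = 183. SS_tot = 139/2. R^2 = 1 - 183/(139/2) = -227/139.

-227/139


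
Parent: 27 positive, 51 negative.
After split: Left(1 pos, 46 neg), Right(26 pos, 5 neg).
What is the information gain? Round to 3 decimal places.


H(parent) = 0.9306. H(left) = 0.1485, H(right) = 0.6374. Weighted = (47/78)*0.1485 + (31/78)*0.6374 = 0.3428. IG = 0.9306 - 0.3428 = 0.5878, which rounds to 0.588.

0.588


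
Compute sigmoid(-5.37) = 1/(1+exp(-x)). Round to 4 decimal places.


sigma(-5.37) = 1/(1+e^(5.37)) = 1/(1+214.862868) = 1/215.862868 = 0.0046.

0.0046


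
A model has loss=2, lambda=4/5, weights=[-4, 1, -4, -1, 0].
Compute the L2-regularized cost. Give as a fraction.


L2 sq norm = sum(w^2) = 34. J = 2 + 4/5 * 34 = 146/5.

146/5


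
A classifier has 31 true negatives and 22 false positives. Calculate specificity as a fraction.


Specificity = TN / (TN + FP) = 31 / 53 = 31/53.

31/53


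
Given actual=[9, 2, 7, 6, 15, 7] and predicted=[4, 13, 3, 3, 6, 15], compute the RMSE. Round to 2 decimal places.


MSE = 52.6667. RMSE = sqrt(52.6667) = 7.26.

7.26


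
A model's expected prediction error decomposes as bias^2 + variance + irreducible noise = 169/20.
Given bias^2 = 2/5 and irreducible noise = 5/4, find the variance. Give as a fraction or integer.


Total error = bias^2 + variance + irreducible noise. So variance = 169/20 - 2/5 - 5/4 = 34/5.

34/5


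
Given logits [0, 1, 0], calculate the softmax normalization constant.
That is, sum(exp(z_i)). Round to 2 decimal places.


Denom = e^0=1.0000 + e^1=2.7183 + e^0=1.0000. Sum = 4.7183, which rounds to 4.72.

4.72


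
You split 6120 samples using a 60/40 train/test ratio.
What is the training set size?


Test set = 6120 * 40% = 2448. Training set = 6120 - 2448 = 3672.

3672


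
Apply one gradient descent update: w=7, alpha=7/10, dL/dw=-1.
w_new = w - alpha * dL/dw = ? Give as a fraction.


w_new = 7 - 7/10 * -1 = 7 - -7/10 = 77/10.

77/10


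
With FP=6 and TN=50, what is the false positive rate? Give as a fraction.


FPR = FP / (FP + TN) = 6 / 56 = 3/28.

3/28


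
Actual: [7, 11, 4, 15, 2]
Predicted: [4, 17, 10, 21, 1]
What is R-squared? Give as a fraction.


Mean(y) = 39/5. SS_res = 118. SS_tot = 554/5. R^2 = 1 - 118/(554/5) = -18/277.

-18/277


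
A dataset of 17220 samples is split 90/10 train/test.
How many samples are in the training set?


Test set = 17220 * 10% = 1722. Training set = 17220 - 1722 = 15498.

15498


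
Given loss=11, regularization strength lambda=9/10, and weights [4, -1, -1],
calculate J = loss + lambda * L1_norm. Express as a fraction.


L1 norm = sum(|w|) = 6. J = 11 + 9/10 * 6 = 82/5.

82/5


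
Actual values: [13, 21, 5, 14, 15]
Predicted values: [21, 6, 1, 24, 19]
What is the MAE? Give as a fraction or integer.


MAE = (1/5) * (|13-21|=8 + |21-6|=15 + |5-1|=4 + |14-24|=10 + |15-19|=4). Sum = 41. MAE = 41/5.

41/5


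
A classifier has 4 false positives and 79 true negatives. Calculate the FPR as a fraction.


FPR = FP / (FP + TN) = 4 / 83 = 4/83.

4/83


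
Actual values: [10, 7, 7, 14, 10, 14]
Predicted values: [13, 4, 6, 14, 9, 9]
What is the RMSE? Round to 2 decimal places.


MSE = 7.5000. RMSE = sqrt(7.5000) = 2.74.

2.74


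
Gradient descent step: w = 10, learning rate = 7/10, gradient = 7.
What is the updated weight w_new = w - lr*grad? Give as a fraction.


w_new = 10 - 7/10 * 7 = 10 - 49/10 = 51/10.

51/10


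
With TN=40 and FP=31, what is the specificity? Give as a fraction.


Specificity = TN / (TN + FP) = 40 / 71 = 40/71.

40/71


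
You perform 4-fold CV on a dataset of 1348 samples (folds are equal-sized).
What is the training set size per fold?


Each validation fold has 1348/4 = 337 samples. Training set = 1348 - 337 = 1011.

1011


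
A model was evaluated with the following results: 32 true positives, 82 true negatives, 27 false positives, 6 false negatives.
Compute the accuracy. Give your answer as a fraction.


Accuracy = (TP + TN) / (TP + TN + FP + FN) = (32 + 82) / 147 = 38/49.

38/49


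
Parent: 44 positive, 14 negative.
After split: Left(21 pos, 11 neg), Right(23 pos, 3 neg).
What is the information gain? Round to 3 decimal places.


H(parent) = 0.7973. H(left) = 0.9284, H(right) = 0.5159. Weighted = (32/58)*0.9284 + (26/58)*0.5159 = 0.7435. IG = 0.7973 - 0.7435 = 0.0538, which rounds to 0.054.

0.054


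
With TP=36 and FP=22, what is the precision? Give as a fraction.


Precision = TP / (TP + FP) = 36 / 58 = 18/29.

18/29


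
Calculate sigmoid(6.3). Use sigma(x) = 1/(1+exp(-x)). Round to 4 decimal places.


sigma(6.3) = 1/(1+e^(-6.3)) = 1/(1+0.001836) = 1/1.001836 = 0.9982.

0.9982


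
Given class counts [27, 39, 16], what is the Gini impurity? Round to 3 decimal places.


Total = 82. Proportions: 27/82, 39/82, 16/82. sum(p_i^2) = 0.3727. Gini = 1 - 0.3727 = 0.6273, which rounds to 0.627.

0.627


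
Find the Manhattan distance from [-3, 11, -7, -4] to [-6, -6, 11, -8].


d = sum of absolute differences: |-3--6|=3 + |11--6|=17 + |-7-11|=18 + |-4--8|=4 = 42.

42


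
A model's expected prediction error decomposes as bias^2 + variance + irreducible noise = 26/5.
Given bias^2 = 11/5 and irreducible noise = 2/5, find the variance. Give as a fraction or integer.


Total error = bias^2 + variance + irreducible noise. So variance = 26/5 - 11/5 - 2/5 = 13/5.

13/5


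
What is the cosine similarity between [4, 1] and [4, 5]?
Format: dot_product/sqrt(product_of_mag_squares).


dot = 21. |a|^2 = 17, |b|^2 = 41. cos = 21/sqrt(697).

21/sqrt(697)


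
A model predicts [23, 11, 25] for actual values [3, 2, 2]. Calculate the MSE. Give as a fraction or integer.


MSE = (1/3) * ((3-23)^2=400 + (2-11)^2=81 + (2-25)^2=529). Sum = 1010. MSE = 1010/3.

1010/3


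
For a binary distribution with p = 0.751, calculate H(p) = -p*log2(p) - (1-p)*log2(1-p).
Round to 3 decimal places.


H = -0.751*log2(0.751) - 0.249*log2(0.249) = 0.810.

0.810


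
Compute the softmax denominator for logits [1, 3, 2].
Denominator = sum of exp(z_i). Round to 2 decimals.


Denom = e^1=2.7183 + e^3=20.0855 + e^2=7.3891. Sum = 30.1929, which rounds to 30.19.

30.19


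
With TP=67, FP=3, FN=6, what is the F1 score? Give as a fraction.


Precision = 67/70 = 67/70. Recall = 67/73 = 67/73. F1 = 2*P*R/(P+R) = 134/143.

134/143


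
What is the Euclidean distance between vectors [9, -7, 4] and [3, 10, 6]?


d = sqrt(sum of squared differences). (9-3)^2=36, (-7-10)^2=289, (4-6)^2=4. Sum = 329.

sqrt(329)


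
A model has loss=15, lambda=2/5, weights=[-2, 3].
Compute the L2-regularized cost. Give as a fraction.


L2 sq norm = sum(w^2) = 13. J = 15 + 2/5 * 13 = 101/5.

101/5


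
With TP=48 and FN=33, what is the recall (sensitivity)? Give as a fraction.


Recall = TP / (TP + FN) = 48 / 81 = 16/27.

16/27


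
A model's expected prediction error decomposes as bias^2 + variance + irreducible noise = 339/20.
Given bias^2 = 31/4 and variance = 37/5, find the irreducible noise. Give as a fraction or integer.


Total error = bias^2 + variance + irreducible noise. So irreducible noise = 339/20 - 31/4 - 37/5 = 9/5.

9/5


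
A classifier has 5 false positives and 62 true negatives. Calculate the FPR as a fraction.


FPR = FP / (FP + TN) = 5 / 67 = 5/67.

5/67


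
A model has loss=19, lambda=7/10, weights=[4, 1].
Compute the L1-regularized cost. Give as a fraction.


L1 norm = sum(|w|) = 5. J = 19 + 7/10 * 5 = 45/2.

45/2


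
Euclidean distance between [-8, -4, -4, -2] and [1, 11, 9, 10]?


d = sqrt(sum of squared differences). (-8-1)^2=81, (-4-11)^2=225, (-4-9)^2=169, (-2-10)^2=144. Sum = 619.

sqrt(619)


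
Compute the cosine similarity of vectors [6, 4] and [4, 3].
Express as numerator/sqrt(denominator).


dot = 36. |a|^2 = 52, |b|^2 = 25. cos = 36/sqrt(1300).

36/sqrt(1300)


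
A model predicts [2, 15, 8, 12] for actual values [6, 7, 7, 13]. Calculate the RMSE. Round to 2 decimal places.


MSE = 20.5000. RMSE = sqrt(20.5000) = 4.53.

4.53


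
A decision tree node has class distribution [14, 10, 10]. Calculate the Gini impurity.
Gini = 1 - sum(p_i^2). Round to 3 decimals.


Total = 34. Proportions: 14/34, 10/34, 10/34. sum(p_i^2) = 0.3426. Gini = 1 - 0.3426 = 0.6574, which rounds to 0.657.

0.657


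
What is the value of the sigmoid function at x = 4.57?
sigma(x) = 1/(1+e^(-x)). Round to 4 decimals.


sigma(4.57) = 1/(1+e^(-4.57)) = 1/(1+0.010358) = 1/1.010358 = 0.9897.

0.9897


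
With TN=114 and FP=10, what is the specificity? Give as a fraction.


Specificity = TN / (TN + FP) = 114 / 124 = 57/62.

57/62


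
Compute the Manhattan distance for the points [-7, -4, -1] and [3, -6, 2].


d = sum of absolute differences: |-7-3|=10 + |-4--6|=2 + |-1-2|=3 = 15.

15


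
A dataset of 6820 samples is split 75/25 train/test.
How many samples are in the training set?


Test set = 6820 * 25% = 1705. Training set = 6820 - 1705 = 5115.

5115


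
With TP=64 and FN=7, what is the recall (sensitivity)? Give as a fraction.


Recall = TP / (TP + FN) = 64 / 71 = 64/71.

64/71


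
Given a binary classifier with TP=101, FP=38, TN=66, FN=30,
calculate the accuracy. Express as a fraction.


Accuracy = (TP + TN) / (TP + TN + FP + FN) = (101 + 66) / 235 = 167/235.

167/235


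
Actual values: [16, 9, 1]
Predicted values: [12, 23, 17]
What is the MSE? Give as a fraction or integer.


MSE = (1/3) * ((16-12)^2=16 + (9-23)^2=196 + (1-17)^2=256). Sum = 468. MSE = 156.

156


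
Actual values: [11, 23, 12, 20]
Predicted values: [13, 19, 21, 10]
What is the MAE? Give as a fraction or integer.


MAE = (1/4) * (|11-13|=2 + |23-19|=4 + |12-21|=9 + |20-10|=10). Sum = 25. MAE = 25/4.

25/4


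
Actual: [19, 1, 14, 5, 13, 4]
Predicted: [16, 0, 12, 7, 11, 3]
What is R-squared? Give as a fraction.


Mean(y) = 28/3. SS_res = 23. SS_tot = 736/3. R^2 = 1 - 23/(736/3) = 29/32.

29/32


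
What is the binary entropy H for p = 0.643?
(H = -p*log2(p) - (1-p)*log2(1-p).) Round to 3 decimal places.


H = -0.643*log2(0.643) - 0.357*log2(0.357) = 0.940.

0.940


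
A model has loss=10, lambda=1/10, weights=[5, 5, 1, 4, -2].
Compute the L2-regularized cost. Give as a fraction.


L2 sq norm = sum(w^2) = 71. J = 10 + 1/10 * 71 = 171/10.

171/10


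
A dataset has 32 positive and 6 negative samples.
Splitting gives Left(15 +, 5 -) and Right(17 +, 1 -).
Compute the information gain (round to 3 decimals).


H(parent) = 0.6292. H(left) = 0.8113, H(right) = 0.3095. Weighted = (20/38)*0.8113 + (18/38)*0.3095 = 0.5736. IG = 0.6292 - 0.5736 = 0.0556, which rounds to 0.056.

0.056


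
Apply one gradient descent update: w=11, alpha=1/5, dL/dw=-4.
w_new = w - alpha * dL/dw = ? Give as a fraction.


w_new = 11 - 1/5 * -4 = 11 - -4/5 = 59/5.

59/5


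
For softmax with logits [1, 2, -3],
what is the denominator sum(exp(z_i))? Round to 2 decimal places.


Denom = e^1=2.7183 + e^2=7.3891 + e^-3=0.0498. Sum = 10.1572, which rounds to 10.16.

10.16


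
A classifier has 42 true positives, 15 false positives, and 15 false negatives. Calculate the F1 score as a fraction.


Precision = 42/57 = 14/19. Recall = 42/57 = 14/19. F1 = 2*P*R/(P+R) = 14/19.

14/19


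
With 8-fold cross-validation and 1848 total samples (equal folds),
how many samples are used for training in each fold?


Each validation fold has 1848/8 = 231 samples. Training set = 1848 - 231 = 1617.

1617


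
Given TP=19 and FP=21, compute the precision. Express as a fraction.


Precision = TP / (TP + FP) = 19 / 40 = 19/40.

19/40


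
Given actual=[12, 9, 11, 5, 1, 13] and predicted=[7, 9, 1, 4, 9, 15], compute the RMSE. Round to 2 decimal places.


MSE = 32.3333. RMSE = sqrt(32.3333) = 5.69.

5.69


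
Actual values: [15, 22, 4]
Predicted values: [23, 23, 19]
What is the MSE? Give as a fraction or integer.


MSE = (1/3) * ((15-23)^2=64 + (22-23)^2=1 + (4-19)^2=225). Sum = 290. MSE = 290/3.

290/3


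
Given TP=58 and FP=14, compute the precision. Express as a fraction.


Precision = TP / (TP + FP) = 58 / 72 = 29/36.

29/36


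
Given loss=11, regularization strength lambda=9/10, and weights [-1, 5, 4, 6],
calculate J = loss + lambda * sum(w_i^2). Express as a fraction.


L2 sq norm = sum(w^2) = 78. J = 11 + 9/10 * 78 = 406/5.

406/5


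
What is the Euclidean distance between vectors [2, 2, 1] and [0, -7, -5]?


d = sqrt(sum of squared differences). (2-0)^2=4, (2--7)^2=81, (1--5)^2=36. Sum = 121.

11


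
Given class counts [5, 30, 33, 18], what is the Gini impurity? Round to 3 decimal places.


Total = 86. Proportions: 5/86, 30/86, 33/86, 18/86. sum(p_i^2) = 0.3161. Gini = 1 - 0.3161 = 0.6839, which rounds to 0.684.

0.684


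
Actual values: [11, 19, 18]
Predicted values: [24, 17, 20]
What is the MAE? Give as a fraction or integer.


MAE = (1/3) * (|11-24|=13 + |19-17|=2 + |18-20|=2). Sum = 17. MAE = 17/3.

17/3


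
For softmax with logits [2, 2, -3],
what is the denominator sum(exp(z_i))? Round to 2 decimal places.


Denom = e^2=7.3891 + e^2=7.3891 + e^-3=0.0498. Sum = 14.8280, which rounds to 14.83.

14.83


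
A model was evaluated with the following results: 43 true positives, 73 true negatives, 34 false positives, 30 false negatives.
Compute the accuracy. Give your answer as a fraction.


Accuracy = (TP + TN) / (TP + TN + FP + FN) = (43 + 73) / 180 = 29/45.

29/45


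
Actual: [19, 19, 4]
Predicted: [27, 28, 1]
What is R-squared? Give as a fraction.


Mean(y) = 14. SS_res = 154. SS_tot = 150. R^2 = 1 - 154/(150) = -2/75.

-2/75


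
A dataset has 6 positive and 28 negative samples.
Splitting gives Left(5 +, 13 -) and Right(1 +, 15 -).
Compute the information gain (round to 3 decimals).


H(parent) = 0.6723. H(left) = 0.8524, H(right) = 0.3373. Weighted = (18/34)*0.8524 + (16/34)*0.3373 = 0.6100. IG = 0.6723 - 0.6100 = 0.0623, which rounds to 0.062.

0.062


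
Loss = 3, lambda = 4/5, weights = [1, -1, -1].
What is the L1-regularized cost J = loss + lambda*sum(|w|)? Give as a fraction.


L1 norm = sum(|w|) = 3. J = 3 + 4/5 * 3 = 27/5.

27/5


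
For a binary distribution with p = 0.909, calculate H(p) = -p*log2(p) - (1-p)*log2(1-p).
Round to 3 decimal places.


H = -0.909*log2(0.909) - 0.091*log2(0.091) = 0.440.

0.440


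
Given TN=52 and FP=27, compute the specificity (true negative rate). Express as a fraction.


Specificity = TN / (TN + FP) = 52 / 79 = 52/79.

52/79


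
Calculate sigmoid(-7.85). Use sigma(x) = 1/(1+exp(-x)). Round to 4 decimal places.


sigma(-7.85) = 1/(1+e^(7.85)) = 1/(1+2565.734317) = 1/2566.734317 = 0.0004.

0.0004


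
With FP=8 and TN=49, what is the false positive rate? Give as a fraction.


FPR = FP / (FP + TN) = 8 / 57 = 8/57.

8/57


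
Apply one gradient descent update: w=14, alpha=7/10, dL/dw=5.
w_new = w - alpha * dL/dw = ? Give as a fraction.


w_new = 14 - 7/10 * 5 = 14 - 7/2 = 21/2.

21/2


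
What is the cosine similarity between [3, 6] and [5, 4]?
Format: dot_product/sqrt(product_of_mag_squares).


dot = 39. |a|^2 = 45, |b|^2 = 41. cos = 39/sqrt(1845).

39/sqrt(1845)


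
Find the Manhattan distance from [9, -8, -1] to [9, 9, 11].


d = sum of absolute differences: |9-9|=0 + |-8-9|=17 + |-1-11|=12 = 29.

29


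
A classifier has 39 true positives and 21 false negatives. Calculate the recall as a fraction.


Recall = TP / (TP + FN) = 39 / 60 = 13/20.

13/20


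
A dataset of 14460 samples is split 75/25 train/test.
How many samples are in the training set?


Test set = 14460 * 25% = 3615. Training set = 14460 - 3615 = 10845.

10845


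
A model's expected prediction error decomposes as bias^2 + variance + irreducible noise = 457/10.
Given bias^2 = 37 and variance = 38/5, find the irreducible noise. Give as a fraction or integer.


Total error = bias^2 + variance + irreducible noise. So irreducible noise = 457/10 - 37 - 38/5 = 11/10.

11/10


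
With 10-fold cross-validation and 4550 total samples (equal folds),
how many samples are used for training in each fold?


Each validation fold has 4550/10 = 455 samples. Training set = 4550 - 455 = 4095.

4095


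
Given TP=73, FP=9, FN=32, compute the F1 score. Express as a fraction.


Precision = 73/82 = 73/82. Recall = 73/105 = 73/105. F1 = 2*P*R/(P+R) = 146/187.

146/187


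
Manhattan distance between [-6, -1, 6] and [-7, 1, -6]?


d = sum of absolute differences: |-6--7|=1 + |-1-1|=2 + |6--6|=12 = 15.

15


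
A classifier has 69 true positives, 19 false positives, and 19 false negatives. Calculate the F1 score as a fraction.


Precision = 69/88 = 69/88. Recall = 69/88 = 69/88. F1 = 2*P*R/(P+R) = 69/88.

69/88


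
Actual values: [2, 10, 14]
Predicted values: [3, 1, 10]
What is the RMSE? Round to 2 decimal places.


MSE = 32.6667. RMSE = sqrt(32.6667) = 5.72.

5.72


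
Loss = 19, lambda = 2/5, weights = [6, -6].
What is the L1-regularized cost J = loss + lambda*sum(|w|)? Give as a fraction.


L1 norm = sum(|w|) = 12. J = 19 + 2/5 * 12 = 119/5.

119/5


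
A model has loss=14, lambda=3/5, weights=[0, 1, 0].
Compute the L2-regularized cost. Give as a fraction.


L2 sq norm = sum(w^2) = 1. J = 14 + 3/5 * 1 = 73/5.

73/5


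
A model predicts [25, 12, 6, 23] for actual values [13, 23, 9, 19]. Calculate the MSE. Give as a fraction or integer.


MSE = (1/4) * ((13-25)^2=144 + (23-12)^2=121 + (9-6)^2=9 + (19-23)^2=16). Sum = 290. MSE = 145/2.

145/2


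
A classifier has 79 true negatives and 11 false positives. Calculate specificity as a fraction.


Specificity = TN / (TN + FP) = 79 / 90 = 79/90.

79/90


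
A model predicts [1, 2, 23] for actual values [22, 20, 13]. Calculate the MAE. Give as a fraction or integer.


MAE = (1/3) * (|22-1|=21 + |20-2|=18 + |13-23|=10). Sum = 49. MAE = 49/3.

49/3


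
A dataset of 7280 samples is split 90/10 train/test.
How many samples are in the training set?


Test set = 7280 * 10% = 728. Training set = 7280 - 728 = 6552.

6552


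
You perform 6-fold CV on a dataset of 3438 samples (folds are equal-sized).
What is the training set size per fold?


Each validation fold has 3438/6 = 573 samples. Training set = 3438 - 573 = 2865.

2865
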